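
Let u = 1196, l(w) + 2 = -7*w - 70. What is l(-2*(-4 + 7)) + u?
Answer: 1166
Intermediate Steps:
l(w) = -72 - 7*w (l(w) = -2 + (-7*w - 70) = -2 + (-70 - 7*w) = -72 - 7*w)
l(-2*(-4 + 7)) + u = (-72 - (-14)*(-4 + 7)) + 1196 = (-72 - (-14)*3) + 1196 = (-72 - 7*(-6)) + 1196 = (-72 + 42) + 1196 = -30 + 1196 = 1166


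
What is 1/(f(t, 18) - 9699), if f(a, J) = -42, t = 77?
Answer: -1/9741 ≈ -0.00010266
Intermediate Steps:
1/(f(t, 18) - 9699) = 1/(-42 - 9699) = 1/(-9741) = -1/9741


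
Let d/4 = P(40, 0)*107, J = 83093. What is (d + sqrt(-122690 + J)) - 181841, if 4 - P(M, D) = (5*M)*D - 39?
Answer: -163437 + I*sqrt(39597) ≈ -1.6344e+5 + 198.99*I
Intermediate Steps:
P(M, D) = 43 - 5*D*M (P(M, D) = 4 - ((5*M)*D - 39) = 4 - (5*D*M - 39) = 4 - (-39 + 5*D*M) = 4 + (39 - 5*D*M) = 43 - 5*D*M)
d = 18404 (d = 4*((43 - 5*0*40)*107) = 4*((43 + 0)*107) = 4*(43*107) = 4*4601 = 18404)
(d + sqrt(-122690 + J)) - 181841 = (18404 + sqrt(-122690 + 83093)) - 181841 = (18404 + sqrt(-39597)) - 181841 = (18404 + I*sqrt(39597)) - 181841 = -163437 + I*sqrt(39597)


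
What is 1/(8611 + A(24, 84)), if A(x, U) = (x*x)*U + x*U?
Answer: 1/59011 ≈ 1.6946e-5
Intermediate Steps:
A(x, U) = U*x + U*x² (A(x, U) = x²*U + U*x = U*x² + U*x = U*x + U*x²)
1/(8611 + A(24, 84)) = 1/(8611 + 84*24*(1 + 24)) = 1/(8611 + 84*24*25) = 1/(8611 + 50400) = 1/59011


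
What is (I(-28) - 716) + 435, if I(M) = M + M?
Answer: -337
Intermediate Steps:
I(M) = 2*M
(I(-28) - 716) + 435 = (2*(-28) - 716) + 435 = (-56 - 716) + 435 = -772 + 435 = -337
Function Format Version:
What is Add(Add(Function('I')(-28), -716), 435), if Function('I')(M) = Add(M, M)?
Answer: -337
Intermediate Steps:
Function('I')(M) = Mul(2, M)
Add(Add(Function('I')(-28), -716), 435) = Add(Add(Mul(2, -28), -716), 435) = Add(Add(-56, -716), 435) = Add(-772, 435) = -337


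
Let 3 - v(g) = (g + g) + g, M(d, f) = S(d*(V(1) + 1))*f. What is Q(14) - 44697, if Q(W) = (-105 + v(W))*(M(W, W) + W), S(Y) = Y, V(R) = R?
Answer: -103161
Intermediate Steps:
M(d, f) = 2*d*f (M(d, f) = (d*(1 + 1))*f = (d*2)*f = (2*d)*f = 2*d*f)
v(g) = 3 - 3*g (v(g) = 3 - ((g + g) + g) = 3 - (2*g + g) = 3 - 3*g)
Q(W) = (-102 - 3*W)*(W + 2*W²) (Q(W) = (-105 + (3 - 3*W))*(2*W*W + W) = (-102 - 3*W)*(2*W² + W) = (-102 - 3*W)*(W + 2*W²))
Q(14) - 44697 = 3*14*(-34 - 71*14 + 2*14*(1 - 1*14)) - 44697 = 3*14*(-34 - 994 + 2*14*(1 - 14)) - 44697 = 3*14*(-34 - 994 + 2*14*(-13)) - 44697 = 3*14*(-34 - 994 - 364) - 44697 = 3*14*(-1392) - 44697 = -58464 - 44697 = -103161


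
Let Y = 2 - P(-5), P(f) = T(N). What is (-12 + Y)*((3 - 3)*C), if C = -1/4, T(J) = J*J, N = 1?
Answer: 0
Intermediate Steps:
T(J) = J**2
P(f) = 1 (P(f) = 1**2 = 1)
Y = 1 (Y = 2 - 1*1 = 2 - 1 = 1)
C = -1/4 (C = -1*1/4 = -1/4 ≈ -0.25000)
(-12 + Y)*((3 - 3)*C) = (-12 + 1)*((3 - 3)*(-1/4)) = -0*(-1)/4 = -11*0 = 0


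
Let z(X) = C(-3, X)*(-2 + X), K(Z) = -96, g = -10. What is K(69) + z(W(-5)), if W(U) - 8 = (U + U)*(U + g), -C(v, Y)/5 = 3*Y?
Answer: -369816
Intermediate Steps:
C(v, Y) = -15*Y
W(U) = 8 + 2*U*(-10 + U) (W(U) = 8 + (U + U)*(U - 10) = 8 + (2*U)*(-10 + U) = 8 + 2*U*(-10 + U))
z(X) = -15*X*(-2 + X) (z(X) = (-15*X)*(-2 + X) = -15*X*(-2 + X))
K(69) + z(W(-5)) = -96 + 15*(8 - 20*(-5) + 2*(-5)²)*(2 - (8 - 20*(-5) + 2*(-5)²)) = -96 + 15*(8 + 100 + 2*25)*(2 - (8 + 100 + 2*25)) = -96 + 15*(8 + 100 + 50)*(2 - (8 + 100 + 50)) = -96 + 15*158*(2 - 1*158) = -96 + 15*158*(2 - 158) = -96 + 15*158*(-156) = -96 - 369720 = -369816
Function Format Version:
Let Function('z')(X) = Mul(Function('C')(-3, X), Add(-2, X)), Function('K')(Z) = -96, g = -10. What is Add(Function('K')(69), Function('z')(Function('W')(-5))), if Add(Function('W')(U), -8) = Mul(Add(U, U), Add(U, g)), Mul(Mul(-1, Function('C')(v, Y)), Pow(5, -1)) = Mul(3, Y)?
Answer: -369816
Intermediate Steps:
Function('C')(v, Y) = Mul(-15, Y) (Function('C')(v, Y) = Mul(-5, Mul(3, Y)) = Mul(-15, Y))
Function('W')(U) = Add(8, Mul(2, U, Add(-10, U))) (Function('W')(U) = Add(8, Mul(Add(U, U), Add(U, -10))) = Add(8, Mul(Mul(2, U), Add(-10, U))) = Add(8, Mul(2, U, Add(-10, U))))
Function('z')(X) = Mul(-15, X, Add(-2, X)) (Function('z')(X) = Mul(Mul(-15, X), Add(-2, X)) = Mul(-15, X, Add(-2, X)))
Add(Function('K')(69), Function('z')(Function('W')(-5))) = Add(-96, Mul(15, Add(8, Mul(-20, -5), Mul(2, Pow(-5, 2))), Add(2, Mul(-1, Add(8, Mul(-20, -5), Mul(2, Pow(-5, 2))))))) = Add(-96, Mul(15, Add(8, 100, Mul(2, 25)), Add(2, Mul(-1, Add(8, 100, Mul(2, 25)))))) = Add(-96, Mul(15, Add(8, 100, 50), Add(2, Mul(-1, Add(8, 100, 50))))) = Add(-96, Mul(15, 158, Add(2, Mul(-1, 158)))) = Add(-96, Mul(15, 158, Add(2, -158))) = Add(-96, Mul(15, 158, -156)) = Add(-96, -369720) = -369816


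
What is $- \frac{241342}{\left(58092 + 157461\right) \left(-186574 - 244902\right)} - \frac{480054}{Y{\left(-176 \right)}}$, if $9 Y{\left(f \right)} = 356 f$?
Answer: $\frac{50228862964543895}{728422570857696} \approx 68.956$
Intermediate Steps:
$Y{\left(f \right)} = \frac{356 f}{9}$
$- \frac{241342}{\left(58092 + 157461\right) \left(-186574 - 244902\right)} - \frac{480054}{Y{\left(-176 \right)}} = - \frac{241342}{\left(58092 + 157461\right) \left(-186574 - 244902\right)} - \frac{480054}{\frac{356}{9} \left(-176\right)} = - \frac{241342}{215553 \left(-431476\right)} - \frac{480054}{- \frac{62656}{9}} = - \frac{241342}{-93005946228} - - \frac{2160243}{31328} = \left(-241342\right) \left(- \frac{1}{93005946228}\right) + \frac{2160243}{31328} = \frac{120671}{46502973114} + \frac{2160243}{31328} = \frac{50228862964543895}{728422570857696}$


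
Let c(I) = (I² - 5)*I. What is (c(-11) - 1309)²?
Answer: 6682225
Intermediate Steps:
c(I) = I*(-5 + I²) (c(I) = (-5 + I²)*I = I*(-5 + I²))
(c(-11) - 1309)² = (-11*(-5 + (-11)²) - 1309)² = (-11*(-5 + 121) - 1309)² = (-11*116 - 1309)² = (-1276 - 1309)² = (-2585)² = 6682225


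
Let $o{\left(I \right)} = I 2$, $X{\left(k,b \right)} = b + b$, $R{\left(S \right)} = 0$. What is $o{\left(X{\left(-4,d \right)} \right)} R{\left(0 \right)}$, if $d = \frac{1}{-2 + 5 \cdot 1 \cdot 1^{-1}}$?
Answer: $0$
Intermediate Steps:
$d = \frac{1}{3}$ ($d = \frac{1}{-2 + 5 \cdot 1 \cdot 1} = \frac{1}{-2 + 5 \cdot 1} = \frac{1}{-2 + 5} = \frac{1}{3} \approx 0.33333$)
$X{\left(k,b \right)} = 2 b$
$o{\left(I \right)} = 2 I$
$o{\left(X{\left(-4,d \right)} \right)} R{\left(0 \right)} = 2 \cdot 2 \cdot \frac{1}{3} \cdot 0 = 2 \cdot \frac{2}{3} \cdot 0 = \frac{4}{3} \cdot 0 = 0$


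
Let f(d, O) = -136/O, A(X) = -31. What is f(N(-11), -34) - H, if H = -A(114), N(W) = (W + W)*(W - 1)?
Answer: -27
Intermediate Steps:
N(W) = 2*W*(-1 + W) (N(W) = (2*W)*(-1 + W) = 2*W*(-1 + W))
H = 31 (H = -1*(-31) = 31)
f(N(-11), -34) - H = -136/(-34) - 1*31 = -136*(-1/34) - 31 = 4 - 31 = -27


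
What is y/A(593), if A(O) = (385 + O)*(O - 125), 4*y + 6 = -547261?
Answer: -547267/1830816 ≈ -0.29892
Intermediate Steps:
y = -547267/4 (y = -3/2 + (¼)*(-547261) = -3/2 - 547261/4 = -547267/4 ≈ -1.3682e+5)
A(O) = (-125 + O)*(385 + O) (A(O) = (385 + O)*(-125 + O) = (-125 + O)*(385 + O))
y/A(593) = -547267/(4*(-48125 + 593² + 260*593)) = -547267/(4*(-48125 + 351649 + 154180)) = -547267/4/457704 = -547267/4*1/457704 = -547267/1830816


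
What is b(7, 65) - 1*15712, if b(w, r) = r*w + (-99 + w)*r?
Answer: -21237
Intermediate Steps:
b(w, r) = r*w + r*(-99 + w)
b(7, 65) - 1*15712 = 65*(-99 + 2*7) - 1*15712 = 65*(-99 + 14) - 15712 = 65*(-85) - 15712 = -5525 - 15712 = -21237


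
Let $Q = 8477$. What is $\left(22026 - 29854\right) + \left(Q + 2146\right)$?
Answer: $2795$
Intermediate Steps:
$\left(22026 - 29854\right) + \left(Q + 2146\right) = \left(22026 - 29854\right) + \left(8477 + 2146\right) = -7828 + 10623 = 2795$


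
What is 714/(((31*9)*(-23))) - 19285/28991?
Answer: -48150473/62011749 ≈ -0.77647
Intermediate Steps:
714/(((31*9)*(-23))) - 19285/28991 = 714/((279*(-23))) - 19285*1/28991 = 714/(-6417) - 19285/28991 = 714*(-1/6417) - 19285/28991 = -238/2139 - 19285/28991 = -48150473/62011749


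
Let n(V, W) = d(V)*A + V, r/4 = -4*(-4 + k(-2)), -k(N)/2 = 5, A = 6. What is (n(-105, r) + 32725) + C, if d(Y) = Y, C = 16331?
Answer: 48321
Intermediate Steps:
k(N) = -10 (k(N) = -2*5 = -10)
r = 224 (r = 4*(-4*(-4 - 10)) = 4*(-4*(-14)) = 4*56 = 224)
n(V, W) = 7*V (n(V, W) = V*6 + V = 6*V + V = 7*V)
(n(-105, r) + 32725) + C = (7*(-105) + 32725) + 16331 = (-735 + 32725) + 16331 = 31990 + 16331 = 48321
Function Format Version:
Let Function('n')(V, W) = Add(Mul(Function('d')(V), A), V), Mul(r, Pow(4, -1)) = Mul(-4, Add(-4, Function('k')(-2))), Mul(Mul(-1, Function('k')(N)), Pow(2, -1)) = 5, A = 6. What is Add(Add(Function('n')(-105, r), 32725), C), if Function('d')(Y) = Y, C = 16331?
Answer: 48321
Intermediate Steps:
Function('k')(N) = -10 (Function('k')(N) = Mul(-2, 5) = -10)
r = 224 (r = Mul(4, Mul(-4, Add(-4, -10))) = Mul(4, Mul(-4, -14)) = Mul(4, 56) = 224)
Function('n')(V, W) = Mul(7, V) (Function('n')(V, W) = Add(Mul(V, 6), V) = Add(Mul(6, V), V) = Mul(7, V))
Add(Add(Function('n')(-105, r), 32725), C) = Add(Add(Mul(7, -105), 32725), 16331) = Add(Add(-735, 32725), 16331) = Add(31990, 16331) = 48321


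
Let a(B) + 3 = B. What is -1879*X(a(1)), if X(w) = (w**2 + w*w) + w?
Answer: -11274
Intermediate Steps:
a(B) = -3 + B
X(w) = w + 2*w**2 (X(w) = (w**2 + w**2) + w = 2*w**2 + w = w + 2*w**2)
-1879*X(a(1)) = -1879*(-3 + 1)*(1 + 2*(-3 + 1)) = -(-3758)*(1 + 2*(-2)) = -(-3758)*(1 - 4) = -(-3758)*(-3) = -1879*6 = -11274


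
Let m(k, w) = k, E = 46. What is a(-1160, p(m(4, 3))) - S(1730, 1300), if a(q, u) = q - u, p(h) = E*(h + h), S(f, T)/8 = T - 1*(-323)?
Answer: -14512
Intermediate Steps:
S(f, T) = 2584 + 8*T (S(f, T) = 8*(T - 1*(-323)) = 8*(T + 323) = 8*(323 + T) = 2584 + 8*T)
p(h) = 92*h (p(h) = 46*(h + h) = 46*(2*h) = 92*h)
a(-1160, p(m(4, 3))) - S(1730, 1300) = (-1160 - 92*4) - (2584 + 8*1300) = (-1160 - 1*368) - (2584 + 10400) = (-1160 - 368) - 1*12984 = -1528 - 12984 = -14512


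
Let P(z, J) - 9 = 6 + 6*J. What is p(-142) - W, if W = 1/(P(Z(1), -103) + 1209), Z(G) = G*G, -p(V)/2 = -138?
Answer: 167255/606 ≈ 276.00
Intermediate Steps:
p(V) = 276 (p(V) = -2*(-138) = 276)
Z(G) = G**2
P(z, J) = 15 + 6*J (P(z, J) = 9 + (6 + 6*J) = 15 + 6*J)
W = 1/606 (W = 1/((15 + 6*(-103)) + 1209) = 1/((15 - 618) + 1209) = 1/(-603 + 1209) = 1/606 ≈ 0.0016502)
p(-142) - W = 276 - 1*1/606 = 276 - 1/606 = 167255/606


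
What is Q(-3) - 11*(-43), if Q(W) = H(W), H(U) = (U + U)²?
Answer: 509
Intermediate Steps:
H(U) = 4*U² (H(U) = (2*U)² = 4*U²)
Q(W) = 4*W²
Q(-3) - 11*(-43) = 4*(-3)² - 11*(-43) = 4*9 + 473 = 36 + 473 = 509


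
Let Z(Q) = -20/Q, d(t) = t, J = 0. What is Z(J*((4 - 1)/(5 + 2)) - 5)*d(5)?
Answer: 20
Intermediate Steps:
Z(J*((4 - 1)/(5 + 2)) - 5)*d(5) = -20/(0*((4 - 1)/(5 + 2)) - 5)*5 = -20/(0*(3/7) - 5)*5 = -20/(0 - 5)*5 = -20/(-5)*5 = -20*(-1/5)*5 = 4*5 = 20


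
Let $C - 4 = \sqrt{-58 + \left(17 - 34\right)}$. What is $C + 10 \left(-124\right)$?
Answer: $-1236 + 5 i \sqrt{3} \approx -1236.0 + 8.6602 i$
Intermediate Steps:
$C = 4 + 5 i \sqrt{3}$ ($C = 4 + \sqrt{-58 + \left(17 - 34\right)} = 4 + \sqrt{-58 - 17} = 4 + \sqrt{-75} = 4 + 5 i \sqrt{3} \approx 4.0 + 8.6602 i$)
$C + 10 \left(-124\right) = \left(4 + 5 i \sqrt{3}\right) + 10 \left(-124\right) = \left(4 + 5 i \sqrt{3}\right) - 1240 = -1236 + 5 i \sqrt{3}$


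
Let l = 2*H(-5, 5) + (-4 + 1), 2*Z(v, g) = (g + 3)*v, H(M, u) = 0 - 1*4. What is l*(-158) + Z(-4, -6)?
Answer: 1744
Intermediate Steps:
H(M, u) = -4 (H(M, u) = 0 - 4 = -4)
Z(v, g) = v*(3 + g)/2 (Z(v, g) = ((g + 3)*v)/2 = ((3 + g)*v)/2 = (v*(3 + g))/2 = v*(3 + g)/2)
l = -11 (l = 2*(-4) + (-4 + 1) = -8 - 3 = -11)
l*(-158) + Z(-4, -6) = -11*(-158) + (½)*(-4)*(3 - 6) = 1738 + (½)*(-4)*(-3) = 1738 + 6 = 1744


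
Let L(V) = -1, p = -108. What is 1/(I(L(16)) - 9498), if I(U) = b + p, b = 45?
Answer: -1/9561 ≈ -0.00010459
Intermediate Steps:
I(U) = -63 (I(U) = 45 - 108 = -63)
1/(I(L(16)) - 9498) = 1/(-63 - 9498) = 1/(-9561) = -1/9561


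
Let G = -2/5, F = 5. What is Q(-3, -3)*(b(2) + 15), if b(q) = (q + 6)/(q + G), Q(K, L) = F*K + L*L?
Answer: -120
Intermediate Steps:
G = -⅖ (G = -2*⅕ = -⅖ ≈ -0.40000)
Q(K, L) = L² + 5*K (Q(K, L) = 5*K + L*L = 5*K + L² = L² + 5*K)
b(q) = (6 + q)/(-⅖ + q) (b(q) = (q + 6)/(q - ⅖) = (6 + q)/(-⅖ + q))
Q(-3, -3)*(b(2) + 15) = ((-3)² + 5*(-3))*(5*(6 + 2)/(-2 + 5*2) + 15) = (9 - 15)*(5*8/(-2 + 10) + 15) = -6*(5*8/8 + 15) = -6*(5*(⅛)*8 + 15) = -6*(5 + 15) = -6*20 = -120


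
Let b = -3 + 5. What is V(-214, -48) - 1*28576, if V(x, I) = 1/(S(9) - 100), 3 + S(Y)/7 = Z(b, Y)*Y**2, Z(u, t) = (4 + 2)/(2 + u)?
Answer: -41692382/1459 ≈ -28576.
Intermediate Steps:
b = 2
Z(u, t) = 6/(2 + u)
S(Y) = -21 + 21*Y**2/2 (S(Y) = -21 + 7*((6/(2 + 2))*Y**2) = -21 + 7*((6/4)*Y**2) = -21 + 7*((6*(1/4))*Y**2) = -21 + 7*(3*Y**2/2) = -21 + 21*Y**2/2)
V(x, I) = 2/1459 (V(x, I) = 1/((-21 + (21/2)*9**2) - 100) = 1/((-21 + (21/2)*81) - 100) = 1/((-21 + 1701/2) - 100) = 1/(1659/2 - 100) = 1/(1459/2) = 2/1459)
V(-214, -48) - 1*28576 = 2/1459 - 1*28576 = 2/1459 - 28576 = -41692382/1459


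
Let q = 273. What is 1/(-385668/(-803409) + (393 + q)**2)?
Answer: 267803/118785756024 ≈ 2.2545e-6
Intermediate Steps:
1/(-385668/(-803409) + (393 + q)**2) = 1/(-385668/(-803409) + (393 + 273)**2) = 1/(-385668*(-1/803409) + 666**2) = 1/(128556/267803 + 443556) = 1/(118785756024/267803) = 267803/118785756024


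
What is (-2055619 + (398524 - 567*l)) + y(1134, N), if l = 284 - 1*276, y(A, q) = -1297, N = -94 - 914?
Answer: -1662928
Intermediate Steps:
N = -1008
l = 8 (l = 284 - 276 = 8)
(-2055619 + (398524 - 567*l)) + y(1134, N) = (-2055619 + (398524 - 567*8)) - 1297 = (-2055619 + (398524 - 1*4536)) - 1297 = (-2055619 + (398524 - 4536)) - 1297 = (-2055619 + 393988) - 1297 = -1661631 - 1297 = -1662928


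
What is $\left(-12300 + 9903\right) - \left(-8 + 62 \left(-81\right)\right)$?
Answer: $2633$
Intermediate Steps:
$\left(-12300 + 9903\right) - \left(-8 + 62 \left(-81\right)\right) = -2397 - \left(-8 - 5022\right) = -2397 - -5030 = -2397 + 5030 = 2633$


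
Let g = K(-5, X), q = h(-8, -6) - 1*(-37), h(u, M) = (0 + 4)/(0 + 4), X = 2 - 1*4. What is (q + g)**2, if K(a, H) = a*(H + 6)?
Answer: 324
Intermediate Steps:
X = -2 (X = 2 - 4 = -2)
h(u, M) = 1 (h(u, M) = 4/4 = 4*(1/4) = 1)
K(a, H) = a*(6 + H)
q = 38 (q = 1 - 1*(-37) = 1 + 37 = 38)
g = -20 (g = -5*(6 - 2) = -5*4 = -20)
(q + g)**2 = (38 - 20)**2 = 18**2 = 324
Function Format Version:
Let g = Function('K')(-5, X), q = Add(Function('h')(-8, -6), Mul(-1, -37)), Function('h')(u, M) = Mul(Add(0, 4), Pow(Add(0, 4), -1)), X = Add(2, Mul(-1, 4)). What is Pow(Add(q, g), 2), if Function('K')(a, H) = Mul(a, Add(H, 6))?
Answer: 324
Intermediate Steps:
X = -2 (X = Add(2, -4) = -2)
Function('h')(u, M) = 1 (Function('h')(u, M) = Mul(4, Pow(4, -1)) = Mul(4, Rational(1, 4)) = 1)
Function('K')(a, H) = Mul(a, Add(6, H))
q = 38 (q = Add(1, Mul(-1, -37)) = Add(1, 37) = 38)
g = -20 (g = Mul(-5, Add(6, -2)) = Mul(-5, 4) = -20)
Pow(Add(q, g), 2) = Pow(Add(38, -20), 2) = Pow(18, 2) = 324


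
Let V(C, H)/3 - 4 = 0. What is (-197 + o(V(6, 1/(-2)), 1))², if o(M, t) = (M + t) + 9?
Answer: 30625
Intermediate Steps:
V(C, H) = 12 (V(C, H) = 12 + 3*0 = 12 + 0 = 12)
o(M, t) = 9 + M + t
(-197 + o(V(6, 1/(-2)), 1))² = (-197 + (9 + 12 + 1))² = (-197 + 22)² = (-175)² = 30625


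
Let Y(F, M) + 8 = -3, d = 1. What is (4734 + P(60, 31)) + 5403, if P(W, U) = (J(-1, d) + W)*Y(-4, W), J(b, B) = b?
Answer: 9488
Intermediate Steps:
Y(F, M) = -11 (Y(F, M) = -8 - 3 = -11)
P(W, U) = 11 - 11*W (P(W, U) = (-1 + W)*(-11) = 11 - 11*W)
(4734 + P(60, 31)) + 5403 = (4734 + (11 - 11*60)) + 5403 = (4734 + (11 - 660)) + 5403 = (4734 - 649) + 5403 = 4085 + 5403 = 9488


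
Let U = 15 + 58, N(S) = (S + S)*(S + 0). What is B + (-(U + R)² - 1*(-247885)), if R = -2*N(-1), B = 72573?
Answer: 315697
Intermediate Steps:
N(S) = 2*S² (N(S) = (2*S)*S = 2*S²)
R = -4 (R = -4*(-1)² = -4 ≈ -4.0000)
U = 73
B + (-(U + R)² - 1*(-247885)) = 72573 + (-(73 - 4)² - 1*(-247885)) = 72573 + (-1*69² + 247885) = 72573 + (-1*4761 + 247885) = 72573 + (-4761 + 247885) = 72573 + 243124 = 315697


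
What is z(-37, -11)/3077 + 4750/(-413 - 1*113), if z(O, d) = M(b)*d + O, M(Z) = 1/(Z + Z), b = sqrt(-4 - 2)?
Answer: -7317606/809251 + 11*I*sqrt(6)/36924 ≈ -9.0424 + 0.00072973*I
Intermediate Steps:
b = I*sqrt(6) (b = sqrt(-6) = I*sqrt(6) ≈ 2.4495*I)
M(Z) = 1/(2*Z)
z(O, d) = O - I*d*sqrt(6)/12 (z(O, d) = (1/(2*((I*sqrt(6)))))*d + O = ((-I*sqrt(6)/6)/2)*d + O = (-I*sqrt(6)/12)*d + O = -I*d*sqrt(6)/12 + O = O - I*d*sqrt(6)/12)
z(-37, -11)/3077 + 4750/(-413 - 1*113) = (-37 - 1/12*I*(-11)*sqrt(6))/3077 + 4750/(-413 - 1*113) = (-37 + 11*I*sqrt(6)/12)*(1/3077) + 4750/(-413 - 113) = (-37/3077 + 11*I*sqrt(6)/36924) + 4750/(-526) = (-37/3077 + 11*I*sqrt(6)/36924) + 4750*(-1/526) = (-37/3077 + 11*I*sqrt(6)/36924) - 2375/263 = -7317606/809251 + 11*I*sqrt(6)/36924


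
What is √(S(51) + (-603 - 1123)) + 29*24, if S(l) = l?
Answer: 696 + 5*I*√67 ≈ 696.0 + 40.927*I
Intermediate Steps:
√(S(51) + (-603 - 1123)) + 29*24 = √(51 + (-603 - 1123)) + 29*24 = √(51 - 1726) + 696 = √(-1675) + 696 = 5*I*√67 + 696 = 696 + 5*I*√67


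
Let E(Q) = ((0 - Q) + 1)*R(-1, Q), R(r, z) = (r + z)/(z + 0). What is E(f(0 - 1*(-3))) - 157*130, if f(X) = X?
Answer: -61234/3 ≈ -20411.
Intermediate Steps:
R(r, z) = (r + z)/z
E(Q) = (1 - Q)*(-1 + Q)/Q (E(Q) = ((0 - Q) + 1)*((-1 + Q)/Q) = (-Q + 1)*((-1 + Q)/Q) = (1 - Q)*((-1 + Q)/Q) = (1 - Q)*(-1 + Q)/Q)
E(f(0 - 1*(-3))) - 157*130 = -(-1 + (0 - 1*(-3)))²/(0 - 1*(-3)) - 157*130 = -(-1 + (0 + 3))²/(0 + 3) - 20410 = -1*(-1 + 3)²/3 - 20410 = -1*⅓*2² - 20410 = -1*⅓*4 - 20410 = -4/3 - 20410 = -61234/3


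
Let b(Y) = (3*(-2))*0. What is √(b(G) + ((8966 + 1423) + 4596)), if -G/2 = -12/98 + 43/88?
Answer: 9*√185 ≈ 122.41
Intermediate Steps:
G = -1579/2156 (G = -2*(-12/98 + 43/88) = -2*(-12*1/98 + 43*(1/88)) = -2*(-6/49 + 43/88) = -2*1579/4312 = -1579/2156 ≈ -0.73238)
b(Y) = 0 (b(Y) = -6*0 = 0)
√(b(G) + ((8966 + 1423) + 4596)) = √(0 + ((8966 + 1423) + 4596)) = √(0 + (10389 + 4596)) = √(0 + 14985) = √14985 = 9*√185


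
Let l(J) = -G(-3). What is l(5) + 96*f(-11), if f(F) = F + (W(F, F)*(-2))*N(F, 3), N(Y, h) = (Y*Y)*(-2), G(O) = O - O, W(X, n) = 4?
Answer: 184800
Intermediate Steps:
G(O) = 0
N(Y, h) = -2*Y² (N(Y, h) = Y²*(-2) = -2*Y²)
l(J) = 0 (l(J) = -1*0 = 0)
f(F) = F + 16*F² (f(F) = F + (4*(-2))*(-2*F²) = F - (-16)*F² = F + 16*F²)
l(5) + 96*f(-11) = 0 + 96*(-11*(1 + 16*(-11))) = 0 + 96*(-11*(1 - 176)) = 0 + 96*(-11*(-175)) = 0 + 96*1925 = 0 + 184800 = 184800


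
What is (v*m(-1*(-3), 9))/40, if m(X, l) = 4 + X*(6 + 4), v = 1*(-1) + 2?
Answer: 17/20 ≈ 0.85000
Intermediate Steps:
v = 1 (v = -1 + 2 = 1)
m(X, l) = 4 + 10*X (m(X, l) = 4 + X*10 = 4 + 10*X)
(v*m(-1*(-3), 9))/40 = (1*(4 + 10*(-1*(-3))))/40 = (1*(4 + 10*3))*(1/40) = (1*(4 + 30))*(1/40) = (1*34)*(1/40) = 34*(1/40) = 17/20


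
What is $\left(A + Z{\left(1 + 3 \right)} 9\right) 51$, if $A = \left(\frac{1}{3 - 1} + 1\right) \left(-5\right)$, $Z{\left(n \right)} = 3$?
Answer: $\frac{1989}{2} \approx 994.5$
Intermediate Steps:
$A = - \frac{15}{2}$ ($A = \left(\frac{1}{2} + 1\right) \left(-5\right) = \frac{3}{2} \left(-5\right) = - \frac{15}{2} \approx -7.5$)
$\left(A + Z{\left(1 + 3 \right)} 9\right) 51 = \left(- \frac{15}{2} + 3 \cdot 9\right) 51 = \left(- \frac{15}{2} + 27\right) 51 = \frac{39}{2} \cdot 51 = \frac{1989}{2}$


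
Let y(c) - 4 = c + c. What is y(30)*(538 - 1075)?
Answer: -34368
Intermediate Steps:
y(c) = 4 + 2*c (y(c) = 4 + (c + c) = 4 + 2*c)
y(30)*(538 - 1075) = (4 + 2*30)*(538 - 1075) = (4 + 60)*(-537) = 64*(-537) = -34368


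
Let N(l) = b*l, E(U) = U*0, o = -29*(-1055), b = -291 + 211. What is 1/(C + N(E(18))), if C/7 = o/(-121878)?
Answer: -121878/214165 ≈ -0.56908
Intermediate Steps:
b = -80
o = 30595
E(U) = 0
C = -214165/121878 (C = 7*(30595/(-121878)) = 7*(30595*(-1/121878)) = 7*(-30595/121878) = -214165/121878 ≈ -1.7572)
N(l) = -80*l
1/(C + N(E(18))) = 1/(-214165/121878 - 80*0) = 1/(-214165/121878 + 0) = 1/(-214165/121878) = -121878/214165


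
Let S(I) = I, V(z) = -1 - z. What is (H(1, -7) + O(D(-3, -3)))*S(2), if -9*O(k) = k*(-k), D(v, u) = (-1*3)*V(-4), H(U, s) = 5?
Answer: 28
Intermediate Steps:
D(v, u) = -9 (D(v, u) = (-1*3)*(-1 - 1*(-4)) = -3*(-1 + 4) = -3*3 = -9)
O(k) = k²/9 (O(k) = -k*(-k)/9 = -(-1)*k²/9 = k²/9)
(H(1, -7) + O(D(-3, -3)))*S(2) = (5 + (⅑)*(-9)²)*2 = (5 + (⅑)*81)*2 = (5 + 9)*2 = 14*2 = 28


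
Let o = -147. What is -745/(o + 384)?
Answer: -745/237 ≈ -3.1435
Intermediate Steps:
-745/(o + 384) = -745/(-147 + 384) = -745/237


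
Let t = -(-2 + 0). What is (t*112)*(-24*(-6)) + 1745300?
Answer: 1777556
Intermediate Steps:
t = 2 (t = -1*(-2) = 2)
(t*112)*(-24*(-6)) + 1745300 = (2*112)*(-24*(-6)) + 1745300 = 224*144 + 1745300 = 32256 + 1745300 = 1777556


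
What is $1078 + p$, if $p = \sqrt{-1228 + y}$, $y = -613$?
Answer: $1078 + i \sqrt{1841} \approx 1078.0 + 42.907 i$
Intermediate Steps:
$p = i \sqrt{1841}$ ($p = \sqrt{-1228 - 613} = \sqrt{-1841} = i \sqrt{1841} \approx 42.907 i$)
$1078 + p = 1078 + i \sqrt{1841}$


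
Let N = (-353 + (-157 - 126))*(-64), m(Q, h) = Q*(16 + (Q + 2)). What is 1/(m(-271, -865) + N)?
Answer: 1/109267 ≈ 9.1519e-6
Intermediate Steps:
m(Q, h) = Q*(18 + Q) (m(Q, h) = Q*(16 + (2 + Q)) = Q*(18 + Q))
N = 40704 (N = (-353 - 283)*(-64) = -636*(-64) = 40704)
1/(m(-271, -865) + N) = 1/(-271*(18 - 271) + 40704) = 1/(-271*(-253) + 40704) = 1/(68563 + 40704) = 1/109267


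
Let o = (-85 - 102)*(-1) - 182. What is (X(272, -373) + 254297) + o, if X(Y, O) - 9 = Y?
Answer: 254583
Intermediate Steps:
X(Y, O) = 9 + Y
o = 5 (o = -187*(-1) - 182 = 187 - 182 = 5)
(X(272, -373) + 254297) + o = ((9 + 272) + 254297) + 5 = (281 + 254297) + 5 = 254578 + 5 = 254583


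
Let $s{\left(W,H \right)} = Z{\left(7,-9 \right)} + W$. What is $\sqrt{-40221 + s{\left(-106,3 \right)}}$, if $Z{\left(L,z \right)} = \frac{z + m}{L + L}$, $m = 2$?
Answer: $\frac{i \sqrt{161310}}{2} \approx 200.82 i$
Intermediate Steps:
$Z{\left(L,z \right)} = \frac{2 + z}{2 L}$ ($Z{\left(L,z \right)} = \frac{z + 2}{L + L} = \frac{2 + z}{2 L}$)
$s{\left(W,H \right)} = - \frac{1}{2} + W$ ($s{\left(W,H \right)} = \frac{2 - 9}{2 \cdot 7} + W = \frac{1}{2} \cdot \frac{1}{7} \left(-7\right) + W = - \frac{1}{2} + W$)
$\sqrt{-40221 + s{\left(-106,3 \right)}} = \sqrt{-40221 - \frac{213}{2}} = \sqrt{- \frac{80655}{2}} = \frac{i \sqrt{161310}}{2}$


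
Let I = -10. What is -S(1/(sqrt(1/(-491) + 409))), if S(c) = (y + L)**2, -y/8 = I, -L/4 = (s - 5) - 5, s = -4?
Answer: -18496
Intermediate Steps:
L = 56 (L = -4*((-4 - 5) - 5) = -4*(-9 - 5) = -4*(-14) = 56)
y = 80 (y = -8*(-10) = 80)
S(c) = 18496 (S(c) = (80 + 56)**2 = 136**2 = 18496)
-S(1/(sqrt(1/(-491) + 409))) = -1*18496 = -18496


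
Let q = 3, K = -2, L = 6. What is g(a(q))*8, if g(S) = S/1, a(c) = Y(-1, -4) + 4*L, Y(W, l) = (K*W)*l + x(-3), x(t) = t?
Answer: 104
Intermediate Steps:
Y(W, l) = -3 - 2*W*l (Y(W, l) = (-2*W)*l - 3 = -2*W*l - 3 = -3 - 2*W*l)
a(c) = 13 (a(c) = (-3 - 2*(-1)*(-4)) + 4*6 = (-3 - 8) + 24 = -11 + 24 = 13)
g(S) = S (g(S) = S*1 = S)
g(a(q))*8 = 13*8 = 104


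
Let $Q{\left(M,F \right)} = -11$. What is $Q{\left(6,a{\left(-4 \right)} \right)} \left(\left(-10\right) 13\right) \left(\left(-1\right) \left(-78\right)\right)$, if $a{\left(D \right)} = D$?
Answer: $111540$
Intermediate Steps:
$Q{\left(6,a{\left(-4 \right)} \right)} \left(\left(-10\right) 13\right) \left(\left(-1\right) \left(-78\right)\right) = - 11 \left(\left(-10\right) 13\right) \left(\left(-1\right) \left(-78\right)\right) = \left(-11\right) \left(-130\right) 78 = 1430 \cdot 78 = 111540$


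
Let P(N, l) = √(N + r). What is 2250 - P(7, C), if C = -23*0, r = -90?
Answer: 2250 - I*√83 ≈ 2250.0 - 9.1104*I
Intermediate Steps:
C = 0
P(N, l) = √(-90 + N) (P(N, l) = √(N - 90) = √(-90 + N))
2250 - P(7, C) = 2250 - √(-90 + 7) = 2250 - √(-83) = 2250 - I*√83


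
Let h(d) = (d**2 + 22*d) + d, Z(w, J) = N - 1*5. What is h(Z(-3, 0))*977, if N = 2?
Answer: -58620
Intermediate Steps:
Z(w, J) = -3 (Z(w, J) = 2 - 1*5 = 2 - 5 = -3)
h(d) = d**2 + 23*d
h(Z(-3, 0))*977 = -3*(23 - 3)*977 = -3*20*977 = -60*977 = -58620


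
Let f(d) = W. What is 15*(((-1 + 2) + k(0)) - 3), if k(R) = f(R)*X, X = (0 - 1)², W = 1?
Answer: -15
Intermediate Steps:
X = 1 (X = (-1)² = 1)
f(d) = 1
k(R) = 1 (k(R) = 1*1 = 1)
15*(((-1 + 2) + k(0)) - 3) = 15*(((-1 + 2) + 1) - 3) = 15*((1 + 1) - 3) = 15*(2 - 3) = 15*(-1) = -15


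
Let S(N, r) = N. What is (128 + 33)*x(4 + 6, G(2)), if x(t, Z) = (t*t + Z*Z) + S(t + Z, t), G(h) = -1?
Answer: 17710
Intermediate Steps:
x(t, Z) = Z + t + Z**2 + t**2 (x(t, Z) = (t*t + Z*Z) + (t + Z) = (t**2 + Z**2) + (Z + t) = (Z**2 + t**2) + (Z + t) = Z + t + Z**2 + t**2)
(128 + 33)*x(4 + 6, G(2)) = (128 + 33)*(-1 + (4 + 6) + (-1)**2 + (4 + 6)**2) = 161*(-1 + 10 + 1 + 10**2) = 161*(-1 + 10 + 1 + 100) = 161*110 = 17710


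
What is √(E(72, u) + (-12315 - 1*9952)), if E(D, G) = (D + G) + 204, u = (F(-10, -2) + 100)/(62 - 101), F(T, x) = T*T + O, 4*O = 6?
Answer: I*√791862/6 ≈ 148.31*I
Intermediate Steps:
O = 3/2 (O = (¼)*6 = 3/2 ≈ 1.5000)
F(T, x) = 3/2 + T² (F(T, x) = T*T + 3/2 = T² + 3/2 = 3/2 + T²)
u = -31/6 (u = ((3/2 + (-10)²) + 100)/(62 - 101) = ((3/2 + 100) + 100)/(-39) = (203/2 + 100)*(-1/39) = (403/2)*(-1/39) = -31/6 ≈ -5.1667)
E(D, G) = 204 + D + G
√(E(72, u) + (-12315 - 1*9952)) = √((204 + 72 - 31/6) + (-12315 - 1*9952)) = √(1625/6 + (-12315 - 9952)) = √(1625/6 - 22267) = √(-131977/6) = I*√791862/6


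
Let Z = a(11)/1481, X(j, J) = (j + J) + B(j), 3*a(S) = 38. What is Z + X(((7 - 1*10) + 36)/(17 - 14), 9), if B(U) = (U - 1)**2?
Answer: 533198/4443 ≈ 120.01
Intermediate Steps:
a(S) = 38/3 (a(S) = (1/3)*38 = 38/3)
B(U) = (-1 + U)**2
X(j, J) = J + j + (-1 + j)**2 (X(j, J) = (j + J) + (-1 + j)**2 = (J + j) + (-1 + j)**2 = J + j + (-1 + j)**2)
Z = 38/4443 (Z = (38/3)/1481 = (38/3)*(1/1481) = 38/4443 ≈ 0.0085528)
Z + X(((7 - 1*10) + 36)/(17 - 14), 9) = 38/4443 + (9 + ((7 - 1*10) + 36)/(17 - 14) + (-1 + ((7 - 1*10) + 36)/(17 - 14))**2) = 38/4443 + (9 + ((7 - 10) + 36)/3 + (-1 + ((7 - 10) + 36)/3)**2) = 38/4443 + (9 + (-3 + 36)*(1/3) + (-1 + (-3 + 36)*(1/3))**2) = 38/4443 + (9 + 33*(1/3) + (-1 + 33*(1/3))**2) = 38/4443 + (9 + 11 + (-1 + 11)**2) = 38/4443 + (9 + 11 + 10**2) = 38/4443 + (9 + 11 + 100) = 38/4443 + 120 = 533198/4443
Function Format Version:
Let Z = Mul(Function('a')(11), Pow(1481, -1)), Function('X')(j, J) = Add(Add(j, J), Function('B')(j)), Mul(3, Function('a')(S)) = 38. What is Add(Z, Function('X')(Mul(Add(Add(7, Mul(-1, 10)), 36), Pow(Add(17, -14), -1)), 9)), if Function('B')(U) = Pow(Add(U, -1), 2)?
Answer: Rational(533198, 4443) ≈ 120.01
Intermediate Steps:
Function('a')(S) = Rational(38, 3) (Function('a')(S) = Mul(Rational(1, 3), 38) = Rational(38, 3))
Function('B')(U) = Pow(Add(-1, U), 2)
Function('X')(j, J) = Add(J, j, Pow(Add(-1, j), 2)) (Function('X')(j, J) = Add(Add(j, J), Pow(Add(-1, j), 2)) = Add(Add(J, j), Pow(Add(-1, j), 2)) = Add(J, j, Pow(Add(-1, j), 2)))
Z = Rational(38, 4443) (Z = Mul(Rational(38, 3), Pow(1481, -1)) = Mul(Rational(38, 3), Rational(1, 1481)) = Rational(38, 4443) ≈ 0.0085528)
Add(Z, Function('X')(Mul(Add(Add(7, Mul(-1, 10)), 36), Pow(Add(17, -14), -1)), 9)) = Add(Rational(38, 4443), Add(9, Mul(Add(Add(7, Mul(-1, 10)), 36), Pow(Add(17, -14), -1)), Pow(Add(-1, Mul(Add(Add(7, Mul(-1, 10)), 36), Pow(Add(17, -14), -1))), 2))) = Add(Rational(38, 4443), Add(9, Mul(Add(Add(7, -10), 36), Pow(3, -1)), Pow(Add(-1, Mul(Add(Add(7, -10), 36), Pow(3, -1))), 2))) = Add(Rational(38, 4443), Add(9, Mul(Add(-3, 36), Rational(1, 3)), Pow(Add(-1, Mul(Add(-3, 36), Rational(1, 3))), 2))) = Add(Rational(38, 4443), Add(9, Mul(33, Rational(1, 3)), Pow(Add(-1, Mul(33, Rational(1, 3))), 2))) = Add(Rational(38, 4443), Add(9, 11, Pow(Add(-1, 11), 2))) = Add(Rational(38, 4443), Add(9, 11, Pow(10, 2))) = Add(Rational(38, 4443), Add(9, 11, 100)) = Add(Rational(38, 4443), 120) = Rational(533198, 4443)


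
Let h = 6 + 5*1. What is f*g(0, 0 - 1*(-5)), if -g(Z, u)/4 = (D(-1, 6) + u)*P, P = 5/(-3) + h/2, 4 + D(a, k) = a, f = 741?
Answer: 0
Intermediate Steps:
h = 11 (h = 6 + 5 = 11)
D(a, k) = -4 + a
P = 23/6 (P = 5/(-3) + 11/2 = 5*(-1/3) + 11*(1/2) = -5/3 + 11/2 = 23/6 ≈ 3.8333)
g(Z, u) = 230/3 - 46*u/3 (g(Z, u) = -4*((-4 - 1) + u)*23/6 = -4*(-5 + u)*23/6 = -4*(-115/6 + 23*u/6) = 230/3 - 46*u/3)
f*g(0, 0 - 1*(-5)) = 741*(230/3 - 46*(0 - 1*(-5))/3) = 741*(230/3 - 46*(0 + 5)/3) = 741*(230/3 - 46/3*5) = 741*(230/3 - 230/3) = 741*0 = 0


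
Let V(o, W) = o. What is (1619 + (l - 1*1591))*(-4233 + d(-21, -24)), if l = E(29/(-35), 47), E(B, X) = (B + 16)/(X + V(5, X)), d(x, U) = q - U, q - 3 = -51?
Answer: -219197187/1820 ≈ -1.2044e+5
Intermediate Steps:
q = -48 (q = 3 - 51 = -48)
d(x, U) = -48 - U
E(B, X) = (16 + B)/(5 + X) (E(B, X) = (B + 16)/(X + 5) = (16 + B)/(5 + X))
l = 531/1820 (l = (16 + 29/(-35))/(5 + 47) = (16 + 29*(-1/35))/52 = (16 - 29/35)/52 = (1/52)*(531/35) = 531/1820 ≈ 0.29176)
(1619 + (l - 1*1591))*(-4233 + d(-21, -24)) = (1619 + (531/1820 - 1*1591))*(-4233 + (-48 - 1*(-24))) = (1619 + (531/1820 - 1591))*(-4233 + (-48 + 24)) = (1619 - 2895089/1820)*(-4233 - 24) = (51491/1820)*(-4257) = -219197187/1820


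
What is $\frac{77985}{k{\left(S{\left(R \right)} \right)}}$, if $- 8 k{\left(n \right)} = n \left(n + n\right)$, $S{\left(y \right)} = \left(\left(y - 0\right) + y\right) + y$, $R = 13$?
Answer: $- \frac{34660}{169} \approx -205.09$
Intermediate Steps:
$S{\left(y \right)} = 3 y$ ($S{\left(y \right)} = \left(\left(y + 0\right) + y\right) + y = \left(y + y\right) + y = 2 y + y = 3 y$)
$k{\left(n \right)} = - \frac{n^{2}}{4}$ ($k{\left(n \right)} = - \frac{n \left(n + n\right)}{8} = - \frac{n 2 n}{8} = - \frac{2 n^{2}}{8} = - \frac{n^{2}}{4}$)
$\frac{77985}{k{\left(S{\left(R \right)} \right)}} = \frac{77985}{\left(- \frac{1}{4}\right) \left(3 \cdot 13\right)^{2}} = \frac{77985}{\left(- \frac{1}{4}\right) 39^{2}} = \frac{77985}{\left(- \frac{1}{4}\right) 1521} = \frac{77985}{- \frac{1521}{4}} = 77985 \left(- \frac{4}{1521}\right) = - \frac{34660}{169}$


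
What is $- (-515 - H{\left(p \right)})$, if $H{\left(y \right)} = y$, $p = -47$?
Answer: $468$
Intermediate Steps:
$- (-515 - H{\left(p \right)}) = - (-515 - -47) = - (-515 + 47) = \left(-1\right) \left(-468\right) = 468$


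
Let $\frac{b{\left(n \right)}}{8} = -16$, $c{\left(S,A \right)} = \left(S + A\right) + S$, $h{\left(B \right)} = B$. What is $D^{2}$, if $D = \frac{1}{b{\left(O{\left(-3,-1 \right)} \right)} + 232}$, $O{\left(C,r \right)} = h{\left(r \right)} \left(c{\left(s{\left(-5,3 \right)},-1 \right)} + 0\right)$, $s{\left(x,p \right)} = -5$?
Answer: $\frac{1}{10816} \approx 9.2456 \cdot 10^{-5}$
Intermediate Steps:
$c{\left(S,A \right)} = A + 2 S$ ($c{\left(S,A \right)} = \left(A + S\right) + S = A + 2 S$)
$O{\left(C,r \right)} = - 11 r$ ($O{\left(C,r \right)} = r \left(\left(-1 + 2 \left(-5\right)\right) + 0\right) = r \left(\left(-1 - 10\right) + 0\right) = r \left(-11 + 0\right) = r \left(-11\right) = - 11 r$)
$b{\left(n \right)} = -128$ ($b{\left(n \right)} = 8 \left(-16\right) = -128$)
$D = \frac{1}{104}$ ($D = \frac{1}{-128 + 232} = \frac{1}{104} \approx 0.0096154$)
$D^{2} = \left(\frac{1}{104}\right)^{2} = \frac{1}{10816}$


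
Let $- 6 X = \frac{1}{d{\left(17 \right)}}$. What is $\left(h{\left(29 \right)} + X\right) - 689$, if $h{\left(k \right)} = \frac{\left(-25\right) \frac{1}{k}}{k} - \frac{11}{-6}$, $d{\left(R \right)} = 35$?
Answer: $- \frac{20227766}{29435} \approx -687.2$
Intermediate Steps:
$X = - \frac{1}{210}$ ($X = - \frac{1}{6 \cdot 35} = \left(- \frac{1}{6}\right) \frac{1}{35} = - \frac{1}{210} \approx -0.0047619$)
$h{\left(k \right)} = \frac{11}{6} - \frac{25}{k^{2}}$ ($h{\left(k \right)} = - \frac{25}{k^{2}} - - \frac{11}{6} = - \frac{25}{k^{2}} + \frac{11}{6} = \frac{11}{6} - \frac{25}{k^{2}}$)
$\left(h{\left(29 \right)} + X\right) - 689 = \left(\left(\frac{11}{6} - \frac{25}{841}\right) - \frac{1}{210}\right) - 689 = \left(\frac{9101}{5046} - \frac{1}{210}\right) - 689 = \frac{52949}{29435} - 689 = - \frac{20227766}{29435}$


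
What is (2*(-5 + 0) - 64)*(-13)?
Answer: 962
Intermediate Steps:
(2*(-5 + 0) - 64)*(-13) = (2*(-5) - 64)*(-13) = (-10 - 64)*(-13) = -74*(-13) = 962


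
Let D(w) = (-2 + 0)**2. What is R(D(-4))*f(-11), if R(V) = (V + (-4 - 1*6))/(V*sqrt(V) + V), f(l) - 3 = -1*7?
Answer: 2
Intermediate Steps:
f(l) = -4 (f(l) = 3 - 1*7 = 3 - 7 = -4)
D(w) = 4 (D(w) = (-2)**2 = 4)
R(V) = (-10 + V)/(V + V**(3/2)) (R(V) = (V + (-4 - 6))/(V**(3/2) + V) = (V - 10)/(V + V**(3/2)) = (-10 + V)/(V + V**(3/2)))
R(D(-4))*f(-11) = ((-10 + 4)/(4 + 4**(3/2)))*(-4) = (-6/(4 + 8))*(-4) = (-6/12)*(-4) = ((1/12)*(-6))*(-4) = -1/2*(-4) = 2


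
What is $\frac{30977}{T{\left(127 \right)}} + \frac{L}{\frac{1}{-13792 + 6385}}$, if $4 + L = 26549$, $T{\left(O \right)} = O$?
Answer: $- \frac{24970558528}{127} \approx -1.9662 \cdot 10^{8}$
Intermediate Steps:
$L = 26545$ ($L = -4 + 26549 = 26545$)
$\frac{30977}{T{\left(127 \right)}} + \frac{L}{\frac{1}{-13792 + 6385}} = \frac{30977}{127} + \frac{26545}{\frac{1}{-13792 + 6385}} = 30977 \cdot \frac{1}{127} + \frac{26545}{\frac{1}{-7407}} = \frac{30977}{127} + \frac{26545}{- \frac{1}{7407}} = \frac{30977}{127} + 26545 \left(-7407\right) = \frac{30977}{127} - 196618815 = - \frac{24970558528}{127}$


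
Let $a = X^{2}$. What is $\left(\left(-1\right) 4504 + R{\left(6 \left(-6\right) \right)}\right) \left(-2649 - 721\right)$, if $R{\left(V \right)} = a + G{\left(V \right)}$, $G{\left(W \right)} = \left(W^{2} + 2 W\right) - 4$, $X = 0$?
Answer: $11067080$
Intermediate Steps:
$G{\left(W \right)} = -4 + W^{2} + 2 W$
$a = 0$ ($a = 0^{2} = 0$)
$R{\left(V \right)} = -4 + V^{2} + 2 V$ ($R{\left(V \right)} = 0 + \left(-4 + V^{2} + 2 V\right) = -4 + V^{2} + 2 V$)
$\left(\left(-1\right) 4504 + R{\left(6 \left(-6\right) \right)}\right) \left(-2649 - 721\right) = \left(\left(-1\right) 4504 + \left(-4 + \left(6 \left(-6\right)\right)^{2} + 2 \cdot 6 \left(-6\right)\right)\right) \left(-2649 - 721\right) = \left(-4504 + \left(-4 + \left(-36\right)^{2} + 2 \left(-36\right)\right)\right) \left(-3370\right) = \left(-4504 - -1220\right) \left(-3370\right) = \left(-4504 + 1220\right) \left(-3370\right) = \left(-3284\right) \left(-3370\right) = 11067080$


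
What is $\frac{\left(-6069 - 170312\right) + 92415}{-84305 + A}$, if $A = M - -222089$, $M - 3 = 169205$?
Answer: $- \frac{41983}{153496} \approx -0.27351$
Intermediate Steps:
$M = 169208$ ($M = 3 + 169205 = 169208$)
$A = 391297$ ($A = 169208 - -222089 = 169208 + 222089 = 391297$)
$\frac{\left(-6069 - 170312\right) + 92415}{-84305 + A} = \frac{\left(-6069 - 170312\right) + 92415}{-84305 + 391297} = \frac{\left(-6069 - 170312\right) + 92415}{306992} = \left(-176381 + 92415\right) \frac{1}{306992} = \left(-83966\right) \frac{1}{306992} = - \frac{41983}{153496}$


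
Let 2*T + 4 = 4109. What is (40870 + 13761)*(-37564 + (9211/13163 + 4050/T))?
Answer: -22175739740301911/10806823 ≈ -2.0520e+9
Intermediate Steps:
T = 4105/2 (T = -2 + (1/2)*4109 = -2 + 4109/2 = 4105/2 ≈ 2052.5)
(40870 + 13761)*(-37564 + (9211/13163 + 4050/T)) = (40870 + 13761)*(-37564 + (9211/13163 + 4050/(4105/2))) = 54631*(-37564 + (9211*(1/13163) + 4050*(2/4105))) = 54631*(-37564 + (9211/13163 + 1620/821)) = 54631*(-37564 + 28886291/10806823) = 54631*(-405918612881/10806823) = -22175739740301911/10806823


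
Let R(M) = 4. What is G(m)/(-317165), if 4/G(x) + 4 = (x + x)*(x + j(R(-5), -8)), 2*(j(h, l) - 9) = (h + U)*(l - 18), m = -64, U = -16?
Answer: 1/1025394445 ≈ 9.7523e-10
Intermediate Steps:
j(h, l) = 9 + (-18 + l)*(-16 + h)/2 (j(h, l) = 9 + ((h - 16)*(l - 18))/2 = 9 + ((-16 + h)*(-18 + l))/2 = 9 + ((-18 + l)*(-16 + h))/2 = 9 + (-18 + l)*(-16 + h)/2)
G(x) = 4/(-4 + 2*x*(165 + x)) (G(x) = 4/(-4 + (x + x)*(x + (153 - 9*4 - 8*(-8) + (1/2)*4*(-8)))) = 4/(-4 + (2*x)*(x + (153 - 36 + 64 - 16))) = 4/(-4 + (2*x)*(x + 165)) = 4/(-4 + (2*x)*(165 + x)) = 4/(-4 + 2*x*(165 + x)))
G(m)/(-317165) = (2/(-2 + (-64)**2 + 165*(-64)))/(-317165) = (2/(-2 + 4096 - 10560))*(-1/317165) = (2/(-6466))*(-1/317165) = (2*(-1/6466))*(-1/317165) = -1/3233*(-1/317165) = 1/1025394445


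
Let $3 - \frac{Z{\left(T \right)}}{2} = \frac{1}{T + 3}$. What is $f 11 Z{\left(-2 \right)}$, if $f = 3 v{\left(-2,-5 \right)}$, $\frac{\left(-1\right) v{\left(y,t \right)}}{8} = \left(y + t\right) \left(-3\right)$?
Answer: $-22176$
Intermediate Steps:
$v{\left(y,t \right)} = 24 t + 24 y$ ($v{\left(y,t \right)} = - 8 \left(y + t\right) \left(-3\right) = - 8 \left(t + y\right) \left(-3\right) = - 8 \left(- 3 t - 3 y\right) = 24 t + 24 y$)
$Z{\left(T \right)} = 6 - \frac{2}{3 + T}$ ($Z{\left(T \right)} = 6 - \frac{2}{T + 3} = 6 - \frac{2}{3 + T}$)
$f = -504$ ($f = 3 \left(24 \left(-5\right) + 24 \left(-2\right)\right) = 3 \left(-120 - 48\right) = 3 \left(-168\right) = -504$)
$f 11 Z{\left(-2 \right)} = \left(-504\right) 11 \frac{2 \left(8 + 3 \left(-2\right)\right)}{3 - 2} = - 5544 \frac{2 \left(8 - 6\right)}{1} = - 5544 \cdot 2 \cdot 1 \cdot 2 = \left(-5544\right) 4 = -22176$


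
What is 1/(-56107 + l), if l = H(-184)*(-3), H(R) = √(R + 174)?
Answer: I/(-56107*I + 3*√10) ≈ -1.7823e-5 + 3.0136e-9*I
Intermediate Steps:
H(R) = √(174 + R)
l = -3*I*√10 (l = √(174 - 184)*(-3) = √(-10)*(-3) = (I*√10)*(-3) = -3*I*√10 ≈ -9.4868*I)
1/(-56107 + l) = 1/(-56107 - 3*I*√10)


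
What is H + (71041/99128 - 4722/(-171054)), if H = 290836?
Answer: 821916316968677/2826040152 ≈ 2.9084e+5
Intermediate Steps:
H + (71041/99128 - 4722/(-171054)) = 290836 + (71041/99128 - 4722/(-171054)) = 290836 + (71041*(1/99128) - 4722*(-1/171054)) = 290836 + (71041/99128 + 787/28509) = 290836 + 2103321605/2826040152 = 821916316968677/2826040152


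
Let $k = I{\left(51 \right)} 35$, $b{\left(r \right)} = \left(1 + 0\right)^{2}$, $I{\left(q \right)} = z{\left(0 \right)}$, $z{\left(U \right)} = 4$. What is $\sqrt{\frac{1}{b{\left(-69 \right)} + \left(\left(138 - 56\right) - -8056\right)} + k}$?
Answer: $\frac{\sqrt{9274073079}}{8139} \approx 11.832$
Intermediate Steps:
$I{\left(q \right)} = 4$
$b{\left(r \right)} = 1$ ($b{\left(r \right)} = 1^{2} = 1$)
$k = 140$ ($k = 4 \cdot 35 = 140$)
$\sqrt{\frac{1}{b{\left(-69 \right)} + \left(\left(138 - 56\right) - -8056\right)} + k} = \sqrt{\frac{1}{1 + \left(\left(138 - 56\right) - -8056\right)} + 140} = \sqrt{\frac{1}{1 + \left(82 + 8056\right)} + 140} = \sqrt{\frac{1}{1 + 8138} + 140} = \sqrt{\frac{1}{8139} + 140} = \sqrt{\frac{1139461}{8139}} = \frac{\sqrt{9274073079}}{8139}$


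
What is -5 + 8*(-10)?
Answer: -85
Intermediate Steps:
-5 + 8*(-10) = -5 - 80 = -85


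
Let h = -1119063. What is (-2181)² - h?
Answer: 5875824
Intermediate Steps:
(-2181)² - h = (-2181)² - 1*(-1119063) = 4756761 + 1119063 = 5875824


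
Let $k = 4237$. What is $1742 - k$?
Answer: $-2495$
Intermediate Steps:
$1742 - k = 1742 - 4237 = -2495$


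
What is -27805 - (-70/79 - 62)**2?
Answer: -198212029/6241 ≈ -31760.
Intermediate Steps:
-27805 - (-70/79 - 62)**2 = -27805 - (-4968/79)**2 = -27805 - 1*24681024/6241 = -27805 - 24681024/6241 = -198212029/6241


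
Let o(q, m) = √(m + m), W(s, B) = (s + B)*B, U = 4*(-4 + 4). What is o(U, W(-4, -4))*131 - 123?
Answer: 925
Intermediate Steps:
U = 0 (U = 4*0 = 0)
W(s, B) = B*(B + s) (W(s, B) = (B + s)*B = B*(B + s))
o(q, m) = √2*√m (o(q, m) = √(2*m) = √2*√m)
o(U, W(-4, -4))*131 - 123 = (√2*√(-4*(-4 - 4)))*131 - 123 = (√2*√(-4*(-8)))*131 - 123 = (√2*√32)*131 - 123 = (√2*(4*√2))*131 - 123 = 8*131 - 123 = 1048 - 123 = 925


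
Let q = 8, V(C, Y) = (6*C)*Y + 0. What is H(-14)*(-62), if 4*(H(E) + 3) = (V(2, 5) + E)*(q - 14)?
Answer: 4464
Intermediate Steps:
V(C, Y) = 6*C*Y (V(C, Y) = 6*C*Y + 0 = 6*C*Y)
H(E) = -93 - 3*E/2 (H(E) = -3 + ((6*2*5 + E)*(8 - 14))/4 = -3 + ((60 + E)*(-6))/4 = -3 + (-360 - 6*E)/4 = -3 + (-90 - 3*E/2) = -93 - 3*E/2)
H(-14)*(-62) = (-93 - 3/2*(-14))*(-62) = (-93 + 21)*(-62) = -72*(-62) = 4464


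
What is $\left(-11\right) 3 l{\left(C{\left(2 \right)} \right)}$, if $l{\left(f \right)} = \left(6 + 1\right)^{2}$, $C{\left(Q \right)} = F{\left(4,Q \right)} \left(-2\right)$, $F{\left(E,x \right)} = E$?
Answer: $-1617$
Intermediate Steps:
$C{\left(Q \right)} = -8$ ($C{\left(Q \right)} = 4 \left(-2\right) = -8$)
$l{\left(f \right)} = 49$ ($l{\left(f \right)} = 7^{2} = 49$)
$\left(-11\right) 3 l{\left(C{\left(2 \right)} \right)} = \left(-11\right) 3 \cdot 49 = \left(-33\right) 49 = -1617$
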